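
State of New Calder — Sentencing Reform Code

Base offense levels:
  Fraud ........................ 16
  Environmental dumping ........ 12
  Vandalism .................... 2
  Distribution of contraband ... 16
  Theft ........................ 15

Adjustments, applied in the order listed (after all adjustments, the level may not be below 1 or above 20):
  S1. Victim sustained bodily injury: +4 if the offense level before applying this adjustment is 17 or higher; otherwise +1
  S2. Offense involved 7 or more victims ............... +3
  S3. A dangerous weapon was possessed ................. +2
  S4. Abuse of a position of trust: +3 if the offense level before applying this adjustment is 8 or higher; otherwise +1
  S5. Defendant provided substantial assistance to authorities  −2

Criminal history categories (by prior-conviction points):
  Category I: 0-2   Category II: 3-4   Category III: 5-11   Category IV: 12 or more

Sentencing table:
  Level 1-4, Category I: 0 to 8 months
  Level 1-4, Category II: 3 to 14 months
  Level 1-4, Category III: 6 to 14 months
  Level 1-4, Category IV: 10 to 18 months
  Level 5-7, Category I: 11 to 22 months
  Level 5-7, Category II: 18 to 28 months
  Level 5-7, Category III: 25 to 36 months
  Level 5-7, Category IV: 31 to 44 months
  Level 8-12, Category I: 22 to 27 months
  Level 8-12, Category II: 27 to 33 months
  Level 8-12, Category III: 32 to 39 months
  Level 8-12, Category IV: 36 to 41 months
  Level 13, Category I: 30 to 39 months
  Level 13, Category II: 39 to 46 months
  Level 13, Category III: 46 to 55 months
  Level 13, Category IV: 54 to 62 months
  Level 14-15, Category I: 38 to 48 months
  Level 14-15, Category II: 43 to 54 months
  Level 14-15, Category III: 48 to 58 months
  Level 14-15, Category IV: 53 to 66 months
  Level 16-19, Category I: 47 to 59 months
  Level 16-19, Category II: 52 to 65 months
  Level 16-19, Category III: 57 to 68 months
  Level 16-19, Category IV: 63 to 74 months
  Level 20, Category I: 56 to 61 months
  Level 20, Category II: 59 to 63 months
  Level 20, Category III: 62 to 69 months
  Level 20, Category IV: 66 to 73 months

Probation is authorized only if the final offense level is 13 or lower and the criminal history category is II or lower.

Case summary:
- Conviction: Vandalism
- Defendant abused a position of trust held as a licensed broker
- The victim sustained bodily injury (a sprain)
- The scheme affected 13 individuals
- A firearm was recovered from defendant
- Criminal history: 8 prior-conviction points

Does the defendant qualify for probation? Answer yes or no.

No

Base offense level for vandalism: 2.
S1 applies (level before this adjustment is 2 < 17, so +1): 2 + 1 = 3.
S2 applies: 3 + 3 = 6.
S3 applies: 6 + 2 = 8.
S4 applies (level before this adjustment is 8 ≥ 8, so +3): 8 + 3 = 11.
S5 does not apply.
Final offense level: 11.
Criminal history: 8 prior points → Category III (5-11).
Level 11 falls in the 8-12 band.
Grid: Level 8-12 × Category III = 32-39 months.
Probation check: level 11 ≤ 13 and category III > II → not eligible.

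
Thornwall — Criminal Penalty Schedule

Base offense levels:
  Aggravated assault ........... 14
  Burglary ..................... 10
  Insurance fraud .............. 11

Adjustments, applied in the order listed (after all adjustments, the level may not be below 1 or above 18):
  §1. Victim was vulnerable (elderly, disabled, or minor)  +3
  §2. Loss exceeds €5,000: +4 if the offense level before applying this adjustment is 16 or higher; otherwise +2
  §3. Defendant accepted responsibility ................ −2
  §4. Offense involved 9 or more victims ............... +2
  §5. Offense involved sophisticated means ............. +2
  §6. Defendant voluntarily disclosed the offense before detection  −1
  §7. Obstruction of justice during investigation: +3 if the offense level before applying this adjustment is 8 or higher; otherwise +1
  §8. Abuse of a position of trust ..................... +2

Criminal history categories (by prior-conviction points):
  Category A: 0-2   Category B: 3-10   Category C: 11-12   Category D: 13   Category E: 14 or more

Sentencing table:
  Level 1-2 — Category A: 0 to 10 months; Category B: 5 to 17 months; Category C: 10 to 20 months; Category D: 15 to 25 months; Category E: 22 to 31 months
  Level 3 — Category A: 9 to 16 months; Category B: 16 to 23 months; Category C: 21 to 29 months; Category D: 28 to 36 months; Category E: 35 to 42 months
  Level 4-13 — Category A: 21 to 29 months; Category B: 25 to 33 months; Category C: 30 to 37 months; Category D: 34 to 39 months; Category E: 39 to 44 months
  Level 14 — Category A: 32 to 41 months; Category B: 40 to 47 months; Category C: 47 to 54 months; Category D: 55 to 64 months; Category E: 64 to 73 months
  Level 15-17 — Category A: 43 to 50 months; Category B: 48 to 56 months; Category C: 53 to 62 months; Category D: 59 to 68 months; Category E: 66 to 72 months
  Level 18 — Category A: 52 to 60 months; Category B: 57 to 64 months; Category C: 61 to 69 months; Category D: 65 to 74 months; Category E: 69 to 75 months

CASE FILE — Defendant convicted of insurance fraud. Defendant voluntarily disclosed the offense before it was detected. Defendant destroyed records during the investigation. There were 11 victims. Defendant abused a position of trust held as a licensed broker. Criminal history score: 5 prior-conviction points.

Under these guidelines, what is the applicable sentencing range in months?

Base offense level for insurance fraud: 11.
§1 does not apply.
§2 does not apply.
§4 applies: 11 + 2 = 13.
§5 does not apply.
§6 applies: 13 − 1 = 12.
§7 applies (level before this adjustment is 12 ≥ 8, so +3): 12 + 3 = 15.
§8 applies: 15 + 2 = 17.
Final offense level: 17.
Criminal history: 5 prior points → Category B (3-10).
Level 17 falls in the 15-17 band.
Grid: Level 15-17 × Category B = 48-56 months.

48-56 months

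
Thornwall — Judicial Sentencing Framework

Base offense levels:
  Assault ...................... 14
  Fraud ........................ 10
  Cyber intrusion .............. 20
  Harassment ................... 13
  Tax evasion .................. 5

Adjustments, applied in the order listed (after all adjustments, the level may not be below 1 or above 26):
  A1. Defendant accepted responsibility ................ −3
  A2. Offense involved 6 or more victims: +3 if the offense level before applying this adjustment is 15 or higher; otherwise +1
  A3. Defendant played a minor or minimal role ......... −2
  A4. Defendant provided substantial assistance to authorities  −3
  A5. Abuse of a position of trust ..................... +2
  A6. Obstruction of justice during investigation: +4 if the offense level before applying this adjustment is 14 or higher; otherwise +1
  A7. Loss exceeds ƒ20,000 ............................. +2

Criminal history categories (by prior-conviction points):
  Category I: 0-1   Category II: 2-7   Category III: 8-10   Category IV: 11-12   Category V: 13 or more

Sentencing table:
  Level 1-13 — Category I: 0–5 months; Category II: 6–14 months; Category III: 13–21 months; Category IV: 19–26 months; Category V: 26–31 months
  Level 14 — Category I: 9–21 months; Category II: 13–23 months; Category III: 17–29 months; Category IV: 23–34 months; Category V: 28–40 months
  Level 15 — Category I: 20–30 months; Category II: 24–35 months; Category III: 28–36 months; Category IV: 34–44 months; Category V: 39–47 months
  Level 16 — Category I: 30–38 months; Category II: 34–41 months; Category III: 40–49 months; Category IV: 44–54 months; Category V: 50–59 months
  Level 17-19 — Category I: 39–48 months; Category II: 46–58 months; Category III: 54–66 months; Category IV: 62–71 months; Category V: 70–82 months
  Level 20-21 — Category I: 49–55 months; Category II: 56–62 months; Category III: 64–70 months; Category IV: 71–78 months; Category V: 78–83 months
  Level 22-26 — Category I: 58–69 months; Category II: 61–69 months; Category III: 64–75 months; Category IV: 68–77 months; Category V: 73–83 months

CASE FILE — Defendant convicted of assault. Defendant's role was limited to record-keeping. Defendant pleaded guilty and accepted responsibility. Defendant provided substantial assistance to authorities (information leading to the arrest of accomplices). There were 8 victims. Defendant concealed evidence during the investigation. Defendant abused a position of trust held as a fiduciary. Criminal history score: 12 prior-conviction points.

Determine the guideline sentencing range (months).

Base offense level for assault: 14.
A1 applies: 14 − 3 = 11.
A2 applies (level before this adjustment is 11 < 15, so +1): 11 + 1 = 12.
A3 applies: 12 − 2 = 10.
A4 applies: 10 − 3 = 7.
A5 applies: 7 + 2 = 9.
A6 applies (level before this adjustment is 9 < 14, so +1): 9 + 1 = 10.
A7 does not apply.
Final offense level: 10.
Criminal history: 12 prior points → Category IV (11-12).
Level 10 falls in the 1-13 band.
Grid: Level 1-13 × Category IV = 19-26 months.

19-26 months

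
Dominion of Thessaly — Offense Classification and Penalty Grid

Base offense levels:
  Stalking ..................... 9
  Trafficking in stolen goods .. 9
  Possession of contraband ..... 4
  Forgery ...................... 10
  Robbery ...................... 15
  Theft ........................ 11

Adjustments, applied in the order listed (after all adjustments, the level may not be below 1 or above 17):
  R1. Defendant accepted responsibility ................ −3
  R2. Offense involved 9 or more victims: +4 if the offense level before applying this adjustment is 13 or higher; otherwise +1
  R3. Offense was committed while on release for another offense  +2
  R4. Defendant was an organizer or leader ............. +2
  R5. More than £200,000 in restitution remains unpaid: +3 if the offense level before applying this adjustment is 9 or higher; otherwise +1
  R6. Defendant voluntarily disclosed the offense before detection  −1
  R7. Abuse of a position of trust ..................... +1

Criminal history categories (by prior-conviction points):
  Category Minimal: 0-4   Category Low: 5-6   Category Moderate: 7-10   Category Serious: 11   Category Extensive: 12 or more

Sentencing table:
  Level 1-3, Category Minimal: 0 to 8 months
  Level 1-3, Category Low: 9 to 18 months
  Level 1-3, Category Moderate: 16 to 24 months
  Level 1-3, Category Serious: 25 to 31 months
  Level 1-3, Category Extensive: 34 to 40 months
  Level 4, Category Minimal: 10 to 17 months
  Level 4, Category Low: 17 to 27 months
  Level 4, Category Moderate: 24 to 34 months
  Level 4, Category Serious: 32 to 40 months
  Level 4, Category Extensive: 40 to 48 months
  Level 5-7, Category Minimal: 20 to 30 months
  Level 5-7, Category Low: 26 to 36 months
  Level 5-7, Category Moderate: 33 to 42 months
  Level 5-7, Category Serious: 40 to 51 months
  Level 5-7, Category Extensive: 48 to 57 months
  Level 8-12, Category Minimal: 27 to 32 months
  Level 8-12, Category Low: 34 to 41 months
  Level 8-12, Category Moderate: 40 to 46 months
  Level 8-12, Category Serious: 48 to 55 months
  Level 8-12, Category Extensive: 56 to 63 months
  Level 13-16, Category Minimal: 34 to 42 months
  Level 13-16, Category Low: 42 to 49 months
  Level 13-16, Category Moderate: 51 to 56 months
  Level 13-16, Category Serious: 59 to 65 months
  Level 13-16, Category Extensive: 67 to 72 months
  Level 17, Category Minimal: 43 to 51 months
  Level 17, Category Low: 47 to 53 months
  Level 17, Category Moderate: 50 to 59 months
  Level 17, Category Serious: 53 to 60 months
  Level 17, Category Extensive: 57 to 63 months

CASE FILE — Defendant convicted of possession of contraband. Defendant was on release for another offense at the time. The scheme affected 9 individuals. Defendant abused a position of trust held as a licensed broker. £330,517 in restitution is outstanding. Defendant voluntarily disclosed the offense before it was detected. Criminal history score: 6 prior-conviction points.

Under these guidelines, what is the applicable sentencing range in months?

34-41 months

Base offense level for possession of contraband: 4.
R1 does not apply.
R2 applies (level before this adjustment is 4 < 13, so +1): 4 + 1 = 5.
R3 applies: 5 + 2 = 7.
R5 applies (level before this adjustment is 7 < 9, so +1): 7 + 1 = 8.
R6 applies: 8 − 1 = 7.
R7 applies: 7 + 1 = 8.
Final offense level: 8.
Criminal history: 6 prior points → Category Low (5-6).
Level 8 falls in the 8-12 band.
Grid: Level 8-12 × Category Low = 34-41 months.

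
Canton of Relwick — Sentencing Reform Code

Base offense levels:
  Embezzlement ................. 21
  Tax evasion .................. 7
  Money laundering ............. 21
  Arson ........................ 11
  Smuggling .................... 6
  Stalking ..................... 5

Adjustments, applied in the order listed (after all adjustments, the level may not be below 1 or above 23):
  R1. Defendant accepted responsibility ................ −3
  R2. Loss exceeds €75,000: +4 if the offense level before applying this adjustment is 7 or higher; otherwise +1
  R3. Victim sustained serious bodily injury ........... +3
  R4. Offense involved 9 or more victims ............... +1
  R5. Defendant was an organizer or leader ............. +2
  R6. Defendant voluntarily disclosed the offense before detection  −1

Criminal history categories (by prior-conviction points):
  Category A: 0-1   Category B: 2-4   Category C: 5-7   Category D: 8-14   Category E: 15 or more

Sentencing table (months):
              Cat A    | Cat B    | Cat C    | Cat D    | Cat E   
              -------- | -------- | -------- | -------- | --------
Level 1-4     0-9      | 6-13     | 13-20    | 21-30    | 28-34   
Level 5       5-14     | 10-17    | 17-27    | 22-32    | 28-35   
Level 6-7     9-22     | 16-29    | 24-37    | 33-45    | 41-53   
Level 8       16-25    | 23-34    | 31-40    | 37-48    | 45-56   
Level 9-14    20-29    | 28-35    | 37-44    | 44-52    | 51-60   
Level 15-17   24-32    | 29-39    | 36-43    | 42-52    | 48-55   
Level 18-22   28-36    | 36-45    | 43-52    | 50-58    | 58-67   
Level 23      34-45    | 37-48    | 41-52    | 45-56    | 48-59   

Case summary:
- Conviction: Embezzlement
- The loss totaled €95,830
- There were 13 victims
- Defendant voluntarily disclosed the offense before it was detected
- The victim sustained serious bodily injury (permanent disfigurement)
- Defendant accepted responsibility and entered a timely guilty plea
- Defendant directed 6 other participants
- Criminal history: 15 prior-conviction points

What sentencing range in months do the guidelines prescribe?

48-59 months

Base offense level for embezzlement: 21.
R1 applies: 21 − 3 = 18.
R2 applies (level before this adjustment is 18 ≥ 7, so +4): 18 + 4 = 22.
R3 applies: 22 + 3 = 25.
R4 applies: 25 + 1 = 26.
R5 applies: 26 + 2 = 28.
R6 applies: 28 − 1 = 27.
Level 27 exceeds the maximum of 23; capped at 23.
Final offense level: 23.
Criminal history: 15 prior points → Category E (15+).
Level 23 falls in the 23 band.
Grid: Level 23 × Category E = 48-59 months.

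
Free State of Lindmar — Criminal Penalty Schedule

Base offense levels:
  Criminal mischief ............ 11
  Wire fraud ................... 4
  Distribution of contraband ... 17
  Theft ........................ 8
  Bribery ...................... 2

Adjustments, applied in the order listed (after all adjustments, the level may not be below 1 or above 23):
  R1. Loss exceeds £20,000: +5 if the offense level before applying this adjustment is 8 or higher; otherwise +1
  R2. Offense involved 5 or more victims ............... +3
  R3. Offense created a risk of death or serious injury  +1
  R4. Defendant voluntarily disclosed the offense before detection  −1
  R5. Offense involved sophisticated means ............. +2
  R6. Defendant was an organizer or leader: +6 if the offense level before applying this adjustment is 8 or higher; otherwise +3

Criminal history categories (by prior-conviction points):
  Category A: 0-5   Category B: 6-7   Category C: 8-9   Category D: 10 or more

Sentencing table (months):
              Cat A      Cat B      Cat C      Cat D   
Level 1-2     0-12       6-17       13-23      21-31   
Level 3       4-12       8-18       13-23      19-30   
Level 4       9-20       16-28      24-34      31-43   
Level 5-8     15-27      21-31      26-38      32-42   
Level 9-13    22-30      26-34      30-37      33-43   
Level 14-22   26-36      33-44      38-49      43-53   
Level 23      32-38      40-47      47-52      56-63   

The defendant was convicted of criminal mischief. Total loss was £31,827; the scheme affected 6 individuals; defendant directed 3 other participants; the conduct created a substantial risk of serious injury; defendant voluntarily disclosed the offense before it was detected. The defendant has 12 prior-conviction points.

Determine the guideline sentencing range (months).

Base offense level for criminal mischief: 11.
R1 applies (level before this adjustment is 11 ≥ 8, so +5): 11 + 5 = 16.
R2 applies: 16 + 3 = 19.
R3 applies: 19 + 1 = 20.
R4 applies: 20 − 1 = 19.
R5 does not apply.
R6 applies (level before this adjustment is 19 ≥ 8, so +6): 19 + 6 = 25.
Level 25 exceeds the maximum of 23; capped at 23.
Final offense level: 23.
Criminal history: 12 prior points → Category D (10+).
Level 23 falls in the 23 band.
Grid: Level 23 × Category D = 56-63 months.

56-63 months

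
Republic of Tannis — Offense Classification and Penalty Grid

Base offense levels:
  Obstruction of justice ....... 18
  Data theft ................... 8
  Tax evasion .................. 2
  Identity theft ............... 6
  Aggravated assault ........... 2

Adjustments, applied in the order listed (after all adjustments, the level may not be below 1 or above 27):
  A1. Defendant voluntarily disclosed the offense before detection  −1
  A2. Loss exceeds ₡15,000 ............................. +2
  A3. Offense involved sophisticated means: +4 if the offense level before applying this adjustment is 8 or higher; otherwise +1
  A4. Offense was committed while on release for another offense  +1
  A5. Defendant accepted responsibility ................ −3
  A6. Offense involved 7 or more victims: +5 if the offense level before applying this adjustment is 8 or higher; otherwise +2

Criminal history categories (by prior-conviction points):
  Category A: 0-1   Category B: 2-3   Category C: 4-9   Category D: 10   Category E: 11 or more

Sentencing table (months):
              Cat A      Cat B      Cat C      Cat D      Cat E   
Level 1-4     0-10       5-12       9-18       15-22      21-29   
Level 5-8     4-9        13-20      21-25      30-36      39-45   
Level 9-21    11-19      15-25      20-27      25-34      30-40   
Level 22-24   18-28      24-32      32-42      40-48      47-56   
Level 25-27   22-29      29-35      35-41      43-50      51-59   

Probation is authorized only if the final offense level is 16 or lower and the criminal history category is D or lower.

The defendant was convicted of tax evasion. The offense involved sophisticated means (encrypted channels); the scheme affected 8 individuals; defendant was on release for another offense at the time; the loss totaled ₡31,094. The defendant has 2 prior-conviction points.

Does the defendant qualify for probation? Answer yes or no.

Base offense level for tax evasion: 2.
A2 applies: 2 + 2 = 4.
A3 applies (level before this adjustment is 4 < 8, so +1): 4 + 1 = 5.
A4 applies: 5 + 1 = 6.
A5 does not apply.
A6 applies (level before this adjustment is 6 < 8, so +2): 6 + 2 = 8.
Final offense level: 8.
Criminal history: 2 prior points → Category B (2-3).
Level 8 falls in the 5-8 band.
Grid: Level 5-8 × Category B = 13-20 months.
Probation check: level 8 ≤ 16 and category B ≤ D → eligible.

Yes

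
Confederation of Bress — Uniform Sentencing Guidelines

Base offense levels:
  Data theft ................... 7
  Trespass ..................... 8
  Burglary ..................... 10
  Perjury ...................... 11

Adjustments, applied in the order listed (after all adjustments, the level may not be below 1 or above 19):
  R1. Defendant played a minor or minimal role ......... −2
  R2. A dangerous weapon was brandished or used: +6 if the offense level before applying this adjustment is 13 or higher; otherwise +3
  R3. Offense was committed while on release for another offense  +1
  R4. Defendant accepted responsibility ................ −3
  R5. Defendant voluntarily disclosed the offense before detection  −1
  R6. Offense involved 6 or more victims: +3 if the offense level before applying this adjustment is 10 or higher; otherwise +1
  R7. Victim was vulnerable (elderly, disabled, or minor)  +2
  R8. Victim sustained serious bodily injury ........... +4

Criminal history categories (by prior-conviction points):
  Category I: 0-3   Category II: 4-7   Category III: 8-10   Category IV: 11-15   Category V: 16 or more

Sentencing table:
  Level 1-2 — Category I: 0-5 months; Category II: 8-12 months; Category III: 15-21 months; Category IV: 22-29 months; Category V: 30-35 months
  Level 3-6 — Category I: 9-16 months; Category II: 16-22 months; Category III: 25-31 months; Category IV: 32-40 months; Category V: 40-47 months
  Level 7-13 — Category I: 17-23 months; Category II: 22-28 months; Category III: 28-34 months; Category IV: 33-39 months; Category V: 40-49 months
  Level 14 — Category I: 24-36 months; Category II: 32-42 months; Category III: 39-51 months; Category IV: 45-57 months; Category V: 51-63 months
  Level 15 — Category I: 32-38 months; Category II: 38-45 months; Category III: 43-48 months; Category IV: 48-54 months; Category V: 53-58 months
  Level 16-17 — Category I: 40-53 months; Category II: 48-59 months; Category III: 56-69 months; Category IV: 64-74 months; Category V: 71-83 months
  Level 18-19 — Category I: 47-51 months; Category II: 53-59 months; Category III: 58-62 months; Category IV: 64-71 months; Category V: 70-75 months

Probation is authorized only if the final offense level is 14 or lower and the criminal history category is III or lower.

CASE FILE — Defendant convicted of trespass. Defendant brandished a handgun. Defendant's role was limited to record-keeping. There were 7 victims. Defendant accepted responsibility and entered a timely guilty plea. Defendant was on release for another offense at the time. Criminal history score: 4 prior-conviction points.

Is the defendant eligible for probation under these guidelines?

Base offense level for trespass: 8.
R1 applies: 8 − 2 = 6.
R2 applies (level before this adjustment is 6 < 13, so +3): 6 + 3 = 9.
R3 applies: 9 + 1 = 10.
R4 applies: 10 − 3 = 7.
R5 does not apply.
R6 applies (level before this adjustment is 7 < 10, so +1): 7 + 1 = 8.
R8 does not apply.
Final offense level: 8.
Criminal history: 4 prior points → Category II (4-7).
Level 8 falls in the 7-13 band.
Grid: Level 7-13 × Category II = 22-28 months.
Probation check: level 8 ≤ 14 and category II ≤ III → eligible.

Yes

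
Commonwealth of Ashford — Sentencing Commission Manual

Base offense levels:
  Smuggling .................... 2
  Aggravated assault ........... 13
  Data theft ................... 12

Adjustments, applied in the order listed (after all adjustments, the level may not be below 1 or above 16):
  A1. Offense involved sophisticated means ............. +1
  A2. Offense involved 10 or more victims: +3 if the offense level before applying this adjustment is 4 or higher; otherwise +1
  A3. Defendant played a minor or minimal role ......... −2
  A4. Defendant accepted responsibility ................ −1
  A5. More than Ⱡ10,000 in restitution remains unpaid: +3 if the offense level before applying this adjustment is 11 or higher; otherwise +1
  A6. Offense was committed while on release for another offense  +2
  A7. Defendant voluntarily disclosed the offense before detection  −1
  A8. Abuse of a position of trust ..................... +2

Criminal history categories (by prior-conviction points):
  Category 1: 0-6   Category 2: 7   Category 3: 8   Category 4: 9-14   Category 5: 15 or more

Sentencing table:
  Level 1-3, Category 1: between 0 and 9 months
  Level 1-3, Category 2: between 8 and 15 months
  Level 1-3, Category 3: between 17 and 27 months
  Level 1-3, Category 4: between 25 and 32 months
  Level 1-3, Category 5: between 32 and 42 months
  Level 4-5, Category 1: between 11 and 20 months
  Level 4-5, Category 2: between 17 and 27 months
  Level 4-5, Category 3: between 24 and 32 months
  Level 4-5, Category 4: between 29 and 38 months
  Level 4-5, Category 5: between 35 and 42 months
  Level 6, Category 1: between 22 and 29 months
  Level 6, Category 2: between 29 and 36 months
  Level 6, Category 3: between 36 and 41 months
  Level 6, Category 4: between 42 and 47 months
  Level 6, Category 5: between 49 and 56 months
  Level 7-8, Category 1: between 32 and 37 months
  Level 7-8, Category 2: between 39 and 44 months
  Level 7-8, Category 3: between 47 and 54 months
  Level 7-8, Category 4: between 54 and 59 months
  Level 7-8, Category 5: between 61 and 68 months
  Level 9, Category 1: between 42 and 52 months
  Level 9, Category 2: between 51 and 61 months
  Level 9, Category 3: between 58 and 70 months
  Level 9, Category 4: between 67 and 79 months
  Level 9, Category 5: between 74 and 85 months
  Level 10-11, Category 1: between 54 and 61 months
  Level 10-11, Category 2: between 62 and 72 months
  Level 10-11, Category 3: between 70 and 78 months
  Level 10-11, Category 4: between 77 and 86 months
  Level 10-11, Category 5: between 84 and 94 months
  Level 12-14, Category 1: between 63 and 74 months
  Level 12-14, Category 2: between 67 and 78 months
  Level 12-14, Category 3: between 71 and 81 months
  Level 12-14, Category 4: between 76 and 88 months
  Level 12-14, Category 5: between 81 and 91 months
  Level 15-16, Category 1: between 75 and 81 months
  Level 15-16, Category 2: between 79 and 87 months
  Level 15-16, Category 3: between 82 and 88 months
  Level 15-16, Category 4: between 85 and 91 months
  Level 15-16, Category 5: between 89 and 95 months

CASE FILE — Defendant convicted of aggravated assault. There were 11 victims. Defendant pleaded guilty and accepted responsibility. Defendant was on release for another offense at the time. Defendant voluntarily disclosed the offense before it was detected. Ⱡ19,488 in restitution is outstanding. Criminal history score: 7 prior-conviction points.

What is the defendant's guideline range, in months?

79-87 months

Base offense level for aggravated assault: 13.
A2 applies (level before this adjustment is 13 ≥ 4, so +3): 13 + 3 = 16.
A4 applies: 16 − 1 = 15.
A5 applies (level before this adjustment is 15 ≥ 11, so +3): 15 + 3 = 18.
A6 applies: 18 + 2 = 20.
A7 applies: 20 − 1 = 19.
A8 does not apply.
Level 19 exceeds the maximum of 16; capped at 16.
Final offense level: 16.
Criminal history: 7 prior points → Category 2 (7).
Level 16 falls in the 15-16 band.
Grid: Level 15-16 × Category 2 = 79-87 months.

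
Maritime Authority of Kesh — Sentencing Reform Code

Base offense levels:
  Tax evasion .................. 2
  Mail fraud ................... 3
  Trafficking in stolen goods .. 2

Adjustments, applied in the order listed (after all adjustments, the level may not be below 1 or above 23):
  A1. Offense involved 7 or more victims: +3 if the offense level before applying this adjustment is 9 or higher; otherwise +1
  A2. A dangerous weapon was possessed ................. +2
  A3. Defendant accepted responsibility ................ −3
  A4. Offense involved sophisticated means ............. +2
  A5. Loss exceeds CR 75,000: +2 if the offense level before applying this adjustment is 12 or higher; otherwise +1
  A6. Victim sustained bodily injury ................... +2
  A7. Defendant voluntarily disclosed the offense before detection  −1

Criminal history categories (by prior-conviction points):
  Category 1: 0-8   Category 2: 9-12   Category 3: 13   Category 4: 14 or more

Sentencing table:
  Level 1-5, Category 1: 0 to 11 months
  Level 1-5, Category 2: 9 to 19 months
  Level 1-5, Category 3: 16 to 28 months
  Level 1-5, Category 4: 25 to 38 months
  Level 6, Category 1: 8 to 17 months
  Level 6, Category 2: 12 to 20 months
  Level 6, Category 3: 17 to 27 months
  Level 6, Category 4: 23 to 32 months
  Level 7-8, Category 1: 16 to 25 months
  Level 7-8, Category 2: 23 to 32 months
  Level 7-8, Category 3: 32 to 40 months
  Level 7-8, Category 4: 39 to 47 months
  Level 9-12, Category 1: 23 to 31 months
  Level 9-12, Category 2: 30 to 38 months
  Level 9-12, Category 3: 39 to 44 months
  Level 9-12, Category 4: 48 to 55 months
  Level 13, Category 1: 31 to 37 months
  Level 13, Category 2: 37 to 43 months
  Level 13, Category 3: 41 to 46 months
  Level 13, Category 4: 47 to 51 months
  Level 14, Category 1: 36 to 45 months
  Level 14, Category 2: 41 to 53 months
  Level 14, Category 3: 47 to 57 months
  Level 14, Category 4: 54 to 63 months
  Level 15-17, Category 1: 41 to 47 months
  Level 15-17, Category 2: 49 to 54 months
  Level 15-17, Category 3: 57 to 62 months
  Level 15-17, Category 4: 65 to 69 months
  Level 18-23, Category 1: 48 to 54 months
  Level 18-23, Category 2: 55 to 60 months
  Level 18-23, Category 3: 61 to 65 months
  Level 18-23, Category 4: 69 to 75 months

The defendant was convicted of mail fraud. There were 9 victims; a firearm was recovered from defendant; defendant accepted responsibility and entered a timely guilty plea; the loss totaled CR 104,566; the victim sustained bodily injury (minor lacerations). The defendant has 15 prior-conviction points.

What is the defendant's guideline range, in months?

23-32 months

Base offense level for mail fraud: 3.
A1 applies (level before this adjustment is 3 < 9, so +1): 3 + 1 = 4.
A2 applies: 4 + 2 = 6.
A3 applies: 6 − 3 = 3.
A5 applies (level before this adjustment is 3 < 12, so +1): 3 + 1 = 4.
A6 applies: 4 + 2 = 6.
Final offense level: 6.
Criminal history: 15 prior points → Category 4 (14+).
Level 6 falls in the 6 band.
Grid: Level 6 × Category 4 = 23-32 months.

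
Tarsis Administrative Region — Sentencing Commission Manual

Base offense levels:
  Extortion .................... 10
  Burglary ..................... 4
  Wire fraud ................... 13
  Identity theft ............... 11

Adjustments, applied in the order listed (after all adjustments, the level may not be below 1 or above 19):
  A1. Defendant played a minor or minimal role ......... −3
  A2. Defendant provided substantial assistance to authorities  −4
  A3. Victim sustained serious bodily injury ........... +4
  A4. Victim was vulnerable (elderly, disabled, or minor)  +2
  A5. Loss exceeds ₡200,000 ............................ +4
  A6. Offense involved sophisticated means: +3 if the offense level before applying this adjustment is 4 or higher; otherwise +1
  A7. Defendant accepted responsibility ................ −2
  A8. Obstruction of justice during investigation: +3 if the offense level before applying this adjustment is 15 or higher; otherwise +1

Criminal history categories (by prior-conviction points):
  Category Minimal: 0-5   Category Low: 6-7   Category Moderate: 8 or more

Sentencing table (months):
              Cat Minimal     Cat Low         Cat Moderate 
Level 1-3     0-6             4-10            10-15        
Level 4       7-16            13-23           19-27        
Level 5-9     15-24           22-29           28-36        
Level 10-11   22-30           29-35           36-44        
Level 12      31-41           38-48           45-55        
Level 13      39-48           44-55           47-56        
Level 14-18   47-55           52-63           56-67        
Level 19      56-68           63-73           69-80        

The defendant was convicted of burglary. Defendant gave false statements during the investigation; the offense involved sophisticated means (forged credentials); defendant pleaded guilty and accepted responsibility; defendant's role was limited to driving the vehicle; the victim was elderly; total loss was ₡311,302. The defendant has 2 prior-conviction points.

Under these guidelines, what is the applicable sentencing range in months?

15-24 months

Base offense level for burglary: 4.
A1 applies: 4 − 3 = 1.
A2 does not apply.
A3 does not apply.
A4 applies: 1 + 2 = 3.
A5 applies: 3 + 4 = 7.
A6 applies (level before this adjustment is 7 ≥ 4, so +3): 7 + 3 = 10.
A7 applies: 10 − 2 = 8.
A8 applies (level before this adjustment is 8 < 15, so +1): 8 + 1 = 9.
Final offense level: 9.
Criminal history: 2 prior points → Category Minimal (0-5).
Level 9 falls in the 5-9 band.
Grid: Level 5-9 × Category Minimal = 15-24 months.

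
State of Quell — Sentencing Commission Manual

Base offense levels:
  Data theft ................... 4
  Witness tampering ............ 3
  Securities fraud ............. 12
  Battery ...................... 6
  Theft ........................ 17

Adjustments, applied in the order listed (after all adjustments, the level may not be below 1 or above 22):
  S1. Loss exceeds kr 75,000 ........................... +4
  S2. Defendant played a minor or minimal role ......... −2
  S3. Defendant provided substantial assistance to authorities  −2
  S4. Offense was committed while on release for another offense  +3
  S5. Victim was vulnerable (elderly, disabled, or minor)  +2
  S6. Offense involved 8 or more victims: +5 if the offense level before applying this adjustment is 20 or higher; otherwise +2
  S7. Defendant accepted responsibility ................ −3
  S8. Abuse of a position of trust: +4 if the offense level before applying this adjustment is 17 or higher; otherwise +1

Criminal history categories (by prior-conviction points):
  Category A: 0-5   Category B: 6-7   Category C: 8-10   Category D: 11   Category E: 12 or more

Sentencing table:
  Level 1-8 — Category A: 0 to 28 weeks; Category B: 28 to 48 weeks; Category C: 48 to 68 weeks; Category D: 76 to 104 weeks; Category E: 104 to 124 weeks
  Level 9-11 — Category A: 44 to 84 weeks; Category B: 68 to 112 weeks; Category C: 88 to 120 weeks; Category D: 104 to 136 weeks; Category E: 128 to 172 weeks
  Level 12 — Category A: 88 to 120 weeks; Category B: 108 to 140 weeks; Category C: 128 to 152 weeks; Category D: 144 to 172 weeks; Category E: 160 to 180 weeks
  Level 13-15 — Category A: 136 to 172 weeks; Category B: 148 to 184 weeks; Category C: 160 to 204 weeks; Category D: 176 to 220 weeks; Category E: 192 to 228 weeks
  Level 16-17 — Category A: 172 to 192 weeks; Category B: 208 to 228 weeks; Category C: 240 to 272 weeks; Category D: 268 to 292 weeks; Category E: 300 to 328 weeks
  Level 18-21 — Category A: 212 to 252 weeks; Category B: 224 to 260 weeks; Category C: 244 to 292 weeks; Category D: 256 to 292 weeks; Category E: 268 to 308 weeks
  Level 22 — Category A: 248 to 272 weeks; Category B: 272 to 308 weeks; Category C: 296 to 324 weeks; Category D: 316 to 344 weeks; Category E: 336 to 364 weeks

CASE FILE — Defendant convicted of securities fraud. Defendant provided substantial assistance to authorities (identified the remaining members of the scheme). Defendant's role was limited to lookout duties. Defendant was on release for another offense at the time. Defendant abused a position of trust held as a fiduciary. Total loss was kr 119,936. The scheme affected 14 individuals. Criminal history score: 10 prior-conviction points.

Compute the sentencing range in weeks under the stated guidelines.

244-292 weeks

Base offense level for securities fraud: 12.
S1 applies: 12 + 4 = 16.
S2 applies: 16 − 2 = 14.
S3 applies: 14 − 2 = 12.
S4 applies: 12 + 3 = 15.
S5 does not apply.
S6 applies (level before this adjustment is 15 < 20, so +2): 15 + 2 = 17.
S8 applies (level before this adjustment is 17 ≥ 17, so +4): 17 + 4 = 21.
Final offense level: 21.
Criminal history: 10 prior points → Category C (8-10).
Level 21 falls in the 18-21 band.
Grid: Level 18-21 × Category C = 244-292 weeks.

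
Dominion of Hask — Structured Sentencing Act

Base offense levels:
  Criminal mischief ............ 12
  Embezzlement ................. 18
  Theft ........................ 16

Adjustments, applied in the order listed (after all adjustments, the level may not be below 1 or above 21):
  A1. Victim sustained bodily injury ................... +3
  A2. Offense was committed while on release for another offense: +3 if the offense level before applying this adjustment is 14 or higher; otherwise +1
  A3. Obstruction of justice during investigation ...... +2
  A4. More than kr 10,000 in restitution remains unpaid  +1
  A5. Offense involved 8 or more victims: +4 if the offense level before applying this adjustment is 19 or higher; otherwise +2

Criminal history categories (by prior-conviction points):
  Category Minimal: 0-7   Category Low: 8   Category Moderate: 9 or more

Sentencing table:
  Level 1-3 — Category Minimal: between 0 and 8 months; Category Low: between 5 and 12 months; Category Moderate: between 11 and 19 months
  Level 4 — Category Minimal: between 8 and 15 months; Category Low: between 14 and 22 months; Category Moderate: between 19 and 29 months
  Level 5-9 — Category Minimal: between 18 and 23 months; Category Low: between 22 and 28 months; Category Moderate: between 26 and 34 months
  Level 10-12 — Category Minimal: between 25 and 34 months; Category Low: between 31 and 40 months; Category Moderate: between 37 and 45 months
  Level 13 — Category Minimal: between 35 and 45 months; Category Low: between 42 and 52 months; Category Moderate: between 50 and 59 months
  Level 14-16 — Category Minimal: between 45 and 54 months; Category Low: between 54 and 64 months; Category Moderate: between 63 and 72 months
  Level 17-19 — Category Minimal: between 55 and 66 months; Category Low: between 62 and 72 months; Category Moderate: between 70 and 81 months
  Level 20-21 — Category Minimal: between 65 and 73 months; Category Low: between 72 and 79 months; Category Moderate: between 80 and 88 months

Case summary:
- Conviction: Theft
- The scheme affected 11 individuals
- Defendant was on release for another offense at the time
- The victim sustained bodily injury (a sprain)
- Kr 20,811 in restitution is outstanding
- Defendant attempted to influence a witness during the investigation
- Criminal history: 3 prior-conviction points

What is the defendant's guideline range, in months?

Base offense level for theft: 16.
A1 applies: 16 + 3 = 19.
A2 applies (level before this adjustment is 19 ≥ 14, so +3): 19 + 3 = 22.
A3 applies: 22 + 2 = 24.
A4 applies: 24 + 1 = 25.
A5 applies (level before this adjustment is 25 ≥ 19, so +4): 25 + 4 = 29.
Level 29 exceeds the maximum of 21; capped at 21.
Final offense level: 21.
Criminal history: 3 prior points → Category Minimal (0-7).
Level 21 falls in the 20-21 band.
Grid: Level 20-21 × Category Minimal = 65-73 months.

65-73 months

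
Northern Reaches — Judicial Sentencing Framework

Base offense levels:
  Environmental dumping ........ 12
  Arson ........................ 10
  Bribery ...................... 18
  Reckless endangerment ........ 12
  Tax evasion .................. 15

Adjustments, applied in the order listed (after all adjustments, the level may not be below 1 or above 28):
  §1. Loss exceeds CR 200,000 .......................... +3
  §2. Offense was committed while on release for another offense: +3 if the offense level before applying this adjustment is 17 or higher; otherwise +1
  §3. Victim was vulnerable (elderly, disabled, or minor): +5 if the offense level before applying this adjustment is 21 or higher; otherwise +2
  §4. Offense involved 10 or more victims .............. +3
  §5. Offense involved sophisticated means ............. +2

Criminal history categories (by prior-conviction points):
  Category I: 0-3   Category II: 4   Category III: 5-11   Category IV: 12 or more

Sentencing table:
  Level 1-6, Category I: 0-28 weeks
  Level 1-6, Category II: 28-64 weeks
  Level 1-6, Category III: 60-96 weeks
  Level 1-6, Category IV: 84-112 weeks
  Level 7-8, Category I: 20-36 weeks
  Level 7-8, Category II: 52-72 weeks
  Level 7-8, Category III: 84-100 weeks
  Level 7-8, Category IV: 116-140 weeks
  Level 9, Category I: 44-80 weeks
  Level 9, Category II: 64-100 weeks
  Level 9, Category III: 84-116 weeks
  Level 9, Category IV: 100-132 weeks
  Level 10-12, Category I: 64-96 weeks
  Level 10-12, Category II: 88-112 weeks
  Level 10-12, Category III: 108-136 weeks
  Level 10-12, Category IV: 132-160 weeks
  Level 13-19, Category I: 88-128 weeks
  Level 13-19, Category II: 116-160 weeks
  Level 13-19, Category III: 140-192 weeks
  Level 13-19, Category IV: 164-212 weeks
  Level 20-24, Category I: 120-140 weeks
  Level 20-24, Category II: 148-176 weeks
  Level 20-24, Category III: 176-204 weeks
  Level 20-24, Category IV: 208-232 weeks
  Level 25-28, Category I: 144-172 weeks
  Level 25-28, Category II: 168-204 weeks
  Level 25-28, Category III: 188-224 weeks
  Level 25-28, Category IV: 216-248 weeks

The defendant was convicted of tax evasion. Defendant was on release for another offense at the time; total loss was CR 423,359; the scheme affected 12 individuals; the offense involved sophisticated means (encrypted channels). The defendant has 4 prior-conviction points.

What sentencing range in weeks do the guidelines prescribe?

168-204 weeks

Base offense level for tax evasion: 15.
§1 applies: 15 + 3 = 18.
§2 applies (level before this adjustment is 18 ≥ 17, so +3): 18 + 3 = 21.
§3 does not apply.
§4 applies: 21 + 3 = 24.
§5 applies: 24 + 2 = 26.
Final offense level: 26.
Criminal history: 4 prior points → Category II (4).
Level 26 falls in the 25-28 band.
Grid: Level 25-28 × Category II = 168-204 weeks.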